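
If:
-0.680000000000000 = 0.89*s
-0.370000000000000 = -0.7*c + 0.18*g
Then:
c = 0.257142857142857*g + 0.528571428571429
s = -0.76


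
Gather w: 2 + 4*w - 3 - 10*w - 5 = -6*w - 6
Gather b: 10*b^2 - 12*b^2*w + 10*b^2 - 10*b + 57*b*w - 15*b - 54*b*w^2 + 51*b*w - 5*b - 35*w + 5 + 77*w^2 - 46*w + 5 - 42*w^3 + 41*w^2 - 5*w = b^2*(20 - 12*w) + b*(-54*w^2 + 108*w - 30) - 42*w^3 + 118*w^2 - 86*w + 10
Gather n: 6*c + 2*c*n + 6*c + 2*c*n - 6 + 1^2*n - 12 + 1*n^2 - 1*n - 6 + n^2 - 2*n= 12*c + 2*n^2 + n*(4*c - 2) - 24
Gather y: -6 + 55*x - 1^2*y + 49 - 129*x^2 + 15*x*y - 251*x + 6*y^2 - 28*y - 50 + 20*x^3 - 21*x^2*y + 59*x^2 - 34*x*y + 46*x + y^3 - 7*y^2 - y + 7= 20*x^3 - 70*x^2 - 150*x + y^3 - y^2 + y*(-21*x^2 - 19*x - 30)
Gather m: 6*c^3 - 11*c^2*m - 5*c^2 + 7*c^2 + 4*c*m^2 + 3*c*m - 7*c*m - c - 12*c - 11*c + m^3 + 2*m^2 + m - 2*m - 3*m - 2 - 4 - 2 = 6*c^3 + 2*c^2 - 24*c + m^3 + m^2*(4*c + 2) + m*(-11*c^2 - 4*c - 4) - 8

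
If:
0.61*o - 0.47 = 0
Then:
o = 0.77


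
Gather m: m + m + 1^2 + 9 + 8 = 2*m + 18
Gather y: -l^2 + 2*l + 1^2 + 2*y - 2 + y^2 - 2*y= -l^2 + 2*l + y^2 - 1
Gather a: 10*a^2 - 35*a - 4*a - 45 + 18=10*a^2 - 39*a - 27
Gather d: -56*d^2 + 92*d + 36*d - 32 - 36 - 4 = -56*d^2 + 128*d - 72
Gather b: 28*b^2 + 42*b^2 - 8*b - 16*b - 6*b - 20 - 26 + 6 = 70*b^2 - 30*b - 40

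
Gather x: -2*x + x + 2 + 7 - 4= 5 - x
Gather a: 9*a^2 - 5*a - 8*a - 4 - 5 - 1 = 9*a^2 - 13*a - 10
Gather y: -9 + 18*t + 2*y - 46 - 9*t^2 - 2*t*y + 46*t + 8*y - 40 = -9*t^2 + 64*t + y*(10 - 2*t) - 95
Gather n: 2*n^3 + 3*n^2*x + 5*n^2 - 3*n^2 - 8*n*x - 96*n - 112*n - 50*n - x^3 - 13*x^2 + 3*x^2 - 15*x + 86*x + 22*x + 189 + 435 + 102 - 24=2*n^3 + n^2*(3*x + 2) + n*(-8*x - 258) - x^3 - 10*x^2 + 93*x + 702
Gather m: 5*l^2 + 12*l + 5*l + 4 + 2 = 5*l^2 + 17*l + 6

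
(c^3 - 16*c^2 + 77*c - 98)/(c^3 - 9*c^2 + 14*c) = (c - 7)/c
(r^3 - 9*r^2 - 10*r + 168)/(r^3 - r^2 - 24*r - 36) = (r^2 - 3*r - 28)/(r^2 + 5*r + 6)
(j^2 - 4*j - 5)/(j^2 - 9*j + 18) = (j^2 - 4*j - 5)/(j^2 - 9*j + 18)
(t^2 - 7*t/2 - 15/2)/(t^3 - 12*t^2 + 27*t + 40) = (t + 3/2)/(t^2 - 7*t - 8)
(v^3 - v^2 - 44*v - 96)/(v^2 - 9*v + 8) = (v^2 + 7*v + 12)/(v - 1)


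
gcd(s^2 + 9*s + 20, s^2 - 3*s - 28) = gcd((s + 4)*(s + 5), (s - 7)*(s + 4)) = s + 4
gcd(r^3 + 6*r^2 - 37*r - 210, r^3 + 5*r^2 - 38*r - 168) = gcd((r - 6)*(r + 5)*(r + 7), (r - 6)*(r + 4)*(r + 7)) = r^2 + r - 42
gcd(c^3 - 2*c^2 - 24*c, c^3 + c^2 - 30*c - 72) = c^2 - 2*c - 24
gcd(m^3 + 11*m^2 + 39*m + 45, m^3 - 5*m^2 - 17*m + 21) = m + 3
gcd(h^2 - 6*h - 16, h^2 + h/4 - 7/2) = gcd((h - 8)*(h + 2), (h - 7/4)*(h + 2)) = h + 2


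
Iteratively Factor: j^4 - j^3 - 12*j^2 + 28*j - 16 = (j - 2)*(j^3 + j^2 - 10*j + 8) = (j - 2)*(j - 1)*(j^2 + 2*j - 8) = (j - 2)^2*(j - 1)*(j + 4)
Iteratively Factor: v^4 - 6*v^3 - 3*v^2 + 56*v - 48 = (v - 4)*(v^3 - 2*v^2 - 11*v + 12) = (v - 4)*(v + 3)*(v^2 - 5*v + 4) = (v - 4)^2*(v + 3)*(v - 1)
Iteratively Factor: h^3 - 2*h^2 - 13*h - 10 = (h + 2)*(h^2 - 4*h - 5) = (h + 1)*(h + 2)*(h - 5)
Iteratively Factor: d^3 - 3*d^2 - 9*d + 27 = (d + 3)*(d^2 - 6*d + 9) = (d - 3)*(d + 3)*(d - 3)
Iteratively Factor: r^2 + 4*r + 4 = (r + 2)*(r + 2)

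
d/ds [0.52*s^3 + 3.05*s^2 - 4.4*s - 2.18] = 1.56*s^2 + 6.1*s - 4.4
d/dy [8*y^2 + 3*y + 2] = 16*y + 3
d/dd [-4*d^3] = -12*d^2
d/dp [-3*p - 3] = -3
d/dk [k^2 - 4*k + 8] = 2*k - 4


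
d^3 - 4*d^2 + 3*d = d*(d - 3)*(d - 1)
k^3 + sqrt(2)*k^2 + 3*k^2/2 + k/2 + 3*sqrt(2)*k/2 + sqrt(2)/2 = (k + 1/2)*(k + 1)*(k + sqrt(2))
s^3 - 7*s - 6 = (s - 3)*(s + 1)*(s + 2)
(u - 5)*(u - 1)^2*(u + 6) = u^4 - u^3 - 31*u^2 + 61*u - 30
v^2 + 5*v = v*(v + 5)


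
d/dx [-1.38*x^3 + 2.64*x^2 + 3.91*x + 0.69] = -4.14*x^2 + 5.28*x + 3.91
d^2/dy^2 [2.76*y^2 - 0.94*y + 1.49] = 5.52000000000000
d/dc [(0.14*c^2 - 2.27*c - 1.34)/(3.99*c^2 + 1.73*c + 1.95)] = (9.2995*c^2 + 11.2392*c - 2.1083)/(15.9201*c^4 + 13.8054*c^3 + 18.5539*c^2 + 6.747*c + 3.8025)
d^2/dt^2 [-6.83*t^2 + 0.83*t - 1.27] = -13.6600000000000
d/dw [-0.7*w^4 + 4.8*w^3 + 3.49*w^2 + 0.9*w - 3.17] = -2.8*w^3 + 14.4*w^2 + 6.98*w + 0.9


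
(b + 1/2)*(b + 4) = b^2 + 9*b/2 + 2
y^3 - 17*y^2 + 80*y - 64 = (y - 8)^2*(y - 1)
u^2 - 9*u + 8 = (u - 8)*(u - 1)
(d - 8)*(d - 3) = d^2 - 11*d + 24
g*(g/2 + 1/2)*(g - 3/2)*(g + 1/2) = g^4/2 - 7*g^2/8 - 3*g/8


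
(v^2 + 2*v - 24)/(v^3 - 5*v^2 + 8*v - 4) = (v^2 + 2*v - 24)/(v^3 - 5*v^2 + 8*v - 4)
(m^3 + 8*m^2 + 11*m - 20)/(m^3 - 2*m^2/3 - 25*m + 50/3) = 3*(m^2 + 3*m - 4)/(3*m^2 - 17*m + 10)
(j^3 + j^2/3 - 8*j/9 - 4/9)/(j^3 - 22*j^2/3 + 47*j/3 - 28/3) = (9*j^2 + 12*j + 4)/(3*(3*j^2 - 19*j + 28))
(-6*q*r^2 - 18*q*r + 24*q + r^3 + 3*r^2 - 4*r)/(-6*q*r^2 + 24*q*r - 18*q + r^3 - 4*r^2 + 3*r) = (r + 4)/(r - 3)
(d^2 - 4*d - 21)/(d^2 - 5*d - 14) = (d + 3)/(d + 2)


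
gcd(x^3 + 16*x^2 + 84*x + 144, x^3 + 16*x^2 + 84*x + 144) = x^3 + 16*x^2 + 84*x + 144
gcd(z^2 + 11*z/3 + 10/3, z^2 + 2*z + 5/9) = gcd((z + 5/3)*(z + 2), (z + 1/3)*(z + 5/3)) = z + 5/3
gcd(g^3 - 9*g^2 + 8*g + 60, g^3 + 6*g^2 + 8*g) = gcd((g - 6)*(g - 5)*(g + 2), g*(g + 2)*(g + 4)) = g + 2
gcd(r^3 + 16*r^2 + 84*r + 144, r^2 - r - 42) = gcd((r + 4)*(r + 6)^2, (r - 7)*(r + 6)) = r + 6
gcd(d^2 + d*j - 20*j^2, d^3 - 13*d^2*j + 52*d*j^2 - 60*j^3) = 1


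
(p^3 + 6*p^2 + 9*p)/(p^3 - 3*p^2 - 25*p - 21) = p*(p + 3)/(p^2 - 6*p - 7)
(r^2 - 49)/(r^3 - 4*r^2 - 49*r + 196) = 1/(r - 4)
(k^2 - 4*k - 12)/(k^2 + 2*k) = (k - 6)/k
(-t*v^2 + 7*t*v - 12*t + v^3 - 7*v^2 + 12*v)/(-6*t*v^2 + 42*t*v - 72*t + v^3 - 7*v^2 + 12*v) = (t - v)/(6*t - v)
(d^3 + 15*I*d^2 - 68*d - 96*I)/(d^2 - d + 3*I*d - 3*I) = (d^2 + 12*I*d - 32)/(d - 1)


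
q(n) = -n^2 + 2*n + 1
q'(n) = 2 - 2*n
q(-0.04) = 0.92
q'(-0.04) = 2.08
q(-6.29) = -51.14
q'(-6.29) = 14.58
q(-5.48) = -39.99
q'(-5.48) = 12.96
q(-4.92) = -33.05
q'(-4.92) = 11.84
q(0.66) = 1.88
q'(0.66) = 0.68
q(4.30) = -8.89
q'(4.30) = -6.60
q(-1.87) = -6.24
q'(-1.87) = 5.74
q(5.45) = -17.80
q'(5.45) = -8.90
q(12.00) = -119.00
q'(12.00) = -22.00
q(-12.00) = -167.00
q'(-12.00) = 26.00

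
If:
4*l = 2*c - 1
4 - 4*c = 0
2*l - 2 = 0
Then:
No Solution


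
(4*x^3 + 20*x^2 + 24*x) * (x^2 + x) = 4*x^5 + 24*x^4 + 44*x^3 + 24*x^2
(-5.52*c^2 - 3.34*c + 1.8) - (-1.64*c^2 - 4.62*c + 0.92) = -3.88*c^2 + 1.28*c + 0.88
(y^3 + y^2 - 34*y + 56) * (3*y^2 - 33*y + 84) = 3*y^5 - 30*y^4 - 51*y^3 + 1374*y^2 - 4704*y + 4704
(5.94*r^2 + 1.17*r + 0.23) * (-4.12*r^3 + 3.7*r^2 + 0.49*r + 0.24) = -24.4728*r^5 + 17.1576*r^4 + 6.292*r^3 + 2.8499*r^2 + 0.3935*r + 0.0552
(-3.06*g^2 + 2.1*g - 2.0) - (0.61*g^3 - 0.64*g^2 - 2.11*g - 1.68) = -0.61*g^3 - 2.42*g^2 + 4.21*g - 0.32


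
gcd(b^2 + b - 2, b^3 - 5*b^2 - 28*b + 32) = b - 1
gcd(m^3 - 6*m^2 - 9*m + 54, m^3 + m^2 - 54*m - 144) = m + 3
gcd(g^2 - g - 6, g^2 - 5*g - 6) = 1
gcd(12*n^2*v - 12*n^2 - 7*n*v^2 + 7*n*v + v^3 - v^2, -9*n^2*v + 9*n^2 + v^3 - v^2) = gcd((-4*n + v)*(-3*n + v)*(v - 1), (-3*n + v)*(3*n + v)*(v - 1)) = -3*n*v + 3*n + v^2 - v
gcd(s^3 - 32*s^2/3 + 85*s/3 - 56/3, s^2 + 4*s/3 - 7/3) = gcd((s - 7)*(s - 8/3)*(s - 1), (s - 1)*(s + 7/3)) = s - 1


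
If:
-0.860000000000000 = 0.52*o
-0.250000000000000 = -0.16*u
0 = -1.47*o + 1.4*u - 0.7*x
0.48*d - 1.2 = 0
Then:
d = 2.50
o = -1.65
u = 1.56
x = 6.60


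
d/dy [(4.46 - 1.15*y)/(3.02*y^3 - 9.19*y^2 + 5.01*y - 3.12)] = (6.946*y^3 - 50.9761*y^2 + 81.9748*y - 18.7566)/(9.1204*y^6 - 55.5076*y^5 + 114.7165*y^4 - 110.9286*y^3 + 82.4457*y^2 - 31.2624*y + 9.7344)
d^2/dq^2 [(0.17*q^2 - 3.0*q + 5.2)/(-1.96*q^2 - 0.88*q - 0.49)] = (23.636032*q^3 - 118.878312*q^2 - 71.10096*q - 0.734434000000001)/(7.529536*q^6 + 10.141824*q^5 + 10.200624*q^4 + 5.752384*q^3 + 2.550156*q^2 + 0.633864*q + 0.117649)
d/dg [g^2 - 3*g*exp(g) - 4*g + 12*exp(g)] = -3*g*exp(g) + 2*g + 9*exp(g) - 4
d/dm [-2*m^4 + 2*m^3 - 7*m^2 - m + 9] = -8*m^3 + 6*m^2 - 14*m - 1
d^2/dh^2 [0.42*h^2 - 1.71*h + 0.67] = 0.840000000000000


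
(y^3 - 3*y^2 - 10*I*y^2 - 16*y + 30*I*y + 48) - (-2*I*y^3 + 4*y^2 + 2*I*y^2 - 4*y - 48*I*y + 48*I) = y^3 + 2*I*y^3 - 7*y^2 - 12*I*y^2 - 12*y + 78*I*y + 48 - 48*I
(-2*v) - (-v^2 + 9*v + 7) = v^2 - 11*v - 7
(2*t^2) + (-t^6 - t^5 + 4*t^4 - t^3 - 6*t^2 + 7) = -t^6 - t^5 + 4*t^4 - t^3 - 4*t^2 + 7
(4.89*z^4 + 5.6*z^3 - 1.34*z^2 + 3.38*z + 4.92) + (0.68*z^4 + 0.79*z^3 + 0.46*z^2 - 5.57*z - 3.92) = 5.57*z^4 + 6.39*z^3 - 0.88*z^2 - 2.19*z + 1.0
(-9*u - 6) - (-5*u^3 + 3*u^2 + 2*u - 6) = 5*u^3 - 3*u^2 - 11*u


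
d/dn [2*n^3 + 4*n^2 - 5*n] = 6*n^2 + 8*n - 5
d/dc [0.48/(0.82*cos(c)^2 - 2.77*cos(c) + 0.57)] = (0.7872*cos(c) - 1.3296)*sin(c)/(0.82*cos(c)^2 - 2.77*cos(c) + 0.57)^2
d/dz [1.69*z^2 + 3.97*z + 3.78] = 3.38*z + 3.97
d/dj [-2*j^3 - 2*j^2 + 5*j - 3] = -6*j^2 - 4*j + 5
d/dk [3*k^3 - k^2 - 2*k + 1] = 9*k^2 - 2*k - 2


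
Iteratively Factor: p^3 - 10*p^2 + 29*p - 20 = (p - 5)*(p^2 - 5*p + 4) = (p - 5)*(p - 4)*(p - 1)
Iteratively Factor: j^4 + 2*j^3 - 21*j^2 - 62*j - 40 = (j + 4)*(j^3 - 2*j^2 - 13*j - 10) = (j - 5)*(j + 4)*(j^2 + 3*j + 2) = (j - 5)*(j + 1)*(j + 4)*(j + 2)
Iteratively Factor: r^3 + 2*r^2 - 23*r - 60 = (r - 5)*(r^2 + 7*r + 12) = (r - 5)*(r + 4)*(r + 3)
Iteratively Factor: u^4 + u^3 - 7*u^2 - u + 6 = (u - 2)*(u^3 + 3*u^2 - u - 3) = (u - 2)*(u + 1)*(u^2 + 2*u - 3) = (u - 2)*(u + 1)*(u + 3)*(u - 1)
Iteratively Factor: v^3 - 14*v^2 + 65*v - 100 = (v - 4)*(v^2 - 10*v + 25) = (v - 5)*(v - 4)*(v - 5)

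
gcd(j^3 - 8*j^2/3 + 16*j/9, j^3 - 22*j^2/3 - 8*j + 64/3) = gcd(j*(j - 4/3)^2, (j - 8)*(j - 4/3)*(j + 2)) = j - 4/3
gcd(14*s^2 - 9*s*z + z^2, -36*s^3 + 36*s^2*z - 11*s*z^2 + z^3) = -2*s + z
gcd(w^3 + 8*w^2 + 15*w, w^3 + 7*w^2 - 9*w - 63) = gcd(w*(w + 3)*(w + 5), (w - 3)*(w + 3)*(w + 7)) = w + 3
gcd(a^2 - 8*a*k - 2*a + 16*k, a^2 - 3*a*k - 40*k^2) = a - 8*k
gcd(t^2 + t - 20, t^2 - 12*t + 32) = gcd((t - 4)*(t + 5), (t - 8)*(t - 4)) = t - 4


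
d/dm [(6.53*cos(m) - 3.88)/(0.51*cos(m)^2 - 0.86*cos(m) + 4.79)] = (3.3303*cos(m)^2 - 3.9576*cos(m) - 27.9419)*sin(m)/(0.2601*cos(m)^4 - 0.8772*cos(m)^3 + 5.6254*cos(m)^2 - 8.2388*cos(m) + 22.9441)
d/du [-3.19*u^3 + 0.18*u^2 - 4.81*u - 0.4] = -9.57*u^2 + 0.36*u - 4.81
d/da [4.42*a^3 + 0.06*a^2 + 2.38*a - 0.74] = 13.26*a^2 + 0.12*a + 2.38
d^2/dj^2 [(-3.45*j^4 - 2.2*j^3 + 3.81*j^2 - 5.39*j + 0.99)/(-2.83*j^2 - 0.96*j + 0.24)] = (55.2614100000001*j^6 + 56.2377600000001*j^5 + 5.01768000000001*j^4 + 101.363398*j^3 - 63.756018*j^2 + 6.587856*j - 1.124784)/(22.665187*j^6 + 23.065632*j^5 + 2.057976*j^4 - 3.027456*j^3 - 0.174528*j^2 + 0.165888*j - 0.013824)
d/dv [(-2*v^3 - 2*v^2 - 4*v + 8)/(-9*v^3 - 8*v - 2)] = 2*(-9*v^4 - 20*v^3 + 122*v^2 + 4*v + 36)/(81*v^6 + 144*v^4 + 36*v^3 + 64*v^2 + 32*v + 4)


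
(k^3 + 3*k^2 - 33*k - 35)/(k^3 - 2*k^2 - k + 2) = (k^2 + 2*k - 35)/(k^2 - 3*k + 2)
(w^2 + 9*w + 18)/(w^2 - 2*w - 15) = (w + 6)/(w - 5)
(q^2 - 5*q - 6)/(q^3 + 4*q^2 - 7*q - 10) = (q - 6)/(q^2 + 3*q - 10)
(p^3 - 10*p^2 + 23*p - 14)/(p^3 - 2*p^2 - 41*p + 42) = (p - 2)/(p + 6)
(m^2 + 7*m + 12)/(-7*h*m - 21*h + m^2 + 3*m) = (-m - 4)/(7*h - m)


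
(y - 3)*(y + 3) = y^2 - 9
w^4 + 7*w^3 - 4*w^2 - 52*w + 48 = (w - 2)*(w - 1)*(w + 4)*(w + 6)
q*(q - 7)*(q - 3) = q^3 - 10*q^2 + 21*q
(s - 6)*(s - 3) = s^2 - 9*s + 18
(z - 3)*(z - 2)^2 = z^3 - 7*z^2 + 16*z - 12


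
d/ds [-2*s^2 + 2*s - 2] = 2 - 4*s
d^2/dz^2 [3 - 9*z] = 0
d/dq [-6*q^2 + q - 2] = 1 - 12*q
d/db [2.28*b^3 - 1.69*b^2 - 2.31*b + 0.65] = 6.84*b^2 - 3.38*b - 2.31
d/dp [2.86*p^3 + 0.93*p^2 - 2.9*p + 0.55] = 8.58*p^2 + 1.86*p - 2.9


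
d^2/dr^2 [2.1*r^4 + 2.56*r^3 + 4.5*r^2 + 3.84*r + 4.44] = 25.2*r^2 + 15.36*r + 9.0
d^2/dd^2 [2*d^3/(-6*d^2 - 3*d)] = -4/(24*d^3 + 36*d^2 + 18*d + 3)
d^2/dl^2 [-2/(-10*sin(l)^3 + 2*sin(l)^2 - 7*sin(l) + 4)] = 2*(-900*sin(l)^6 + 220*sin(l)^5 + 1044*sin(l)^4 - 638*sin(l)^3 + 427*sin(l)^2 + 128*sin(l) + 82)/(10*sin(l)^3 - 2*sin(l)^2 + 7*sin(l) - 4)^3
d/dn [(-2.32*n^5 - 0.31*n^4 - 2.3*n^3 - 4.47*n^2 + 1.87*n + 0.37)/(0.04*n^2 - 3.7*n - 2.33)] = (-0.2784*n^6 + 34.3112*n^5 + 30.377*n^4 + 19.9092*n^3 + 32.5412*n^2 + 20.8006*n - 2.9881)/(0.0016*n^4 - 0.296*n^3 + 13.5036*n^2 + 17.242*n + 5.4289)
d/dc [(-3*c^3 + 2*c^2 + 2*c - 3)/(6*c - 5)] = (-36*c^3 + 57*c^2 - 20*c + 8)/(36*c^2 - 60*c + 25)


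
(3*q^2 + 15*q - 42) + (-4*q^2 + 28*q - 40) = -q^2 + 43*q - 82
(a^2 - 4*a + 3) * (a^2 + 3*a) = a^4 - a^3 - 9*a^2 + 9*a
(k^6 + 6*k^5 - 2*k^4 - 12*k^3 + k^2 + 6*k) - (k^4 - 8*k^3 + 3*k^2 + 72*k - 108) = k^6 + 6*k^5 - 3*k^4 - 4*k^3 - 2*k^2 - 66*k + 108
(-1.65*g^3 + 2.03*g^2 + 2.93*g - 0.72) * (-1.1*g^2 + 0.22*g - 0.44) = 1.815*g^5 - 2.596*g^4 - 2.0504*g^3 + 0.5434*g^2 - 1.4476*g + 0.3168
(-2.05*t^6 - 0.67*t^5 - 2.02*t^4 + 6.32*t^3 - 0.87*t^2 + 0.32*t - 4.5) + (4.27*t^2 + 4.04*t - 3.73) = -2.05*t^6 - 0.67*t^5 - 2.02*t^4 + 6.32*t^3 + 3.4*t^2 + 4.36*t - 8.23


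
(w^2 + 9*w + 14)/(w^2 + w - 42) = (w + 2)/(w - 6)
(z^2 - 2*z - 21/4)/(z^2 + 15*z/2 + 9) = (z - 7/2)/(z + 6)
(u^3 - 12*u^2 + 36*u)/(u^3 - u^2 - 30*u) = (u - 6)/(u + 5)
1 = 1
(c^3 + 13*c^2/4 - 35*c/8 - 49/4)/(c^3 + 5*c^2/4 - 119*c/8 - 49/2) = (c - 2)/(c - 4)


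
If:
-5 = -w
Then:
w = 5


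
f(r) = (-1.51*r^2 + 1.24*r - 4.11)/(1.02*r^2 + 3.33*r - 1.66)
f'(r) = (1.24 - 3.02*r)/(1.02*r^2 + 3.33*r - 1.66) + (-2.04*r - 3.33)*(-1.51*r^2 + 1.24*r - 4.11)/(1.02*r^2 + 3.33*r - 1.66)^2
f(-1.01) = 1.73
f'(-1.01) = -0.52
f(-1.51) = 2.16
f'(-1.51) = -1.21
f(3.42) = -0.81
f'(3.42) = -0.03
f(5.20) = -0.89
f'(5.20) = -0.05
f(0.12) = 3.20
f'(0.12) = 8.47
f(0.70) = -3.40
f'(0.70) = 13.07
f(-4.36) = -11.90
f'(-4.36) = -16.14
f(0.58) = -6.34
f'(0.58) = 45.76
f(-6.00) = -4.37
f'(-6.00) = -1.30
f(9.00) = -1.04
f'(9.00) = -0.03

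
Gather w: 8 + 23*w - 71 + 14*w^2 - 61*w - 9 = 14*w^2 - 38*w - 72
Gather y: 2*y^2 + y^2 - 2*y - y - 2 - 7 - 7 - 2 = 3*y^2 - 3*y - 18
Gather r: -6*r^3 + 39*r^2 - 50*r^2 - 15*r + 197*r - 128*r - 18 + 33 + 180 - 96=-6*r^3 - 11*r^2 + 54*r + 99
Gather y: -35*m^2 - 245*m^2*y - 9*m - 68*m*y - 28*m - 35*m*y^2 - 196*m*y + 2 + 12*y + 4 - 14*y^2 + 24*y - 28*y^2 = -35*m^2 - 37*m + y^2*(-35*m - 42) + y*(-245*m^2 - 264*m + 36) + 6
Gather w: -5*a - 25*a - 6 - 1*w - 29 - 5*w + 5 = -30*a - 6*w - 30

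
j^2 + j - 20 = (j - 4)*(j + 5)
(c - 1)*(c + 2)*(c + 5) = c^3 + 6*c^2 + 3*c - 10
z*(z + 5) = z^2 + 5*z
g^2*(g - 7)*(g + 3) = g^4 - 4*g^3 - 21*g^2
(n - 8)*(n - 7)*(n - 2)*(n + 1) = n^4 - 16*n^3 + 69*n^2 - 26*n - 112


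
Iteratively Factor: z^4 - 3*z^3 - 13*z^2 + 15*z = (z + 3)*(z^3 - 6*z^2 + 5*z) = z*(z + 3)*(z^2 - 6*z + 5) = z*(z - 5)*(z + 3)*(z - 1)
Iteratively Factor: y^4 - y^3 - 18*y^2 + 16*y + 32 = (y + 4)*(y^3 - 5*y^2 + 2*y + 8) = (y - 4)*(y + 4)*(y^2 - y - 2) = (y - 4)*(y + 1)*(y + 4)*(y - 2)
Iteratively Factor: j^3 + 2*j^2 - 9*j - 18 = (j - 3)*(j^2 + 5*j + 6) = (j - 3)*(j + 2)*(j + 3)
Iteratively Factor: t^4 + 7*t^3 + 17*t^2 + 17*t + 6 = (t + 2)*(t^3 + 5*t^2 + 7*t + 3) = (t + 1)*(t + 2)*(t^2 + 4*t + 3) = (t + 1)^2*(t + 2)*(t + 3)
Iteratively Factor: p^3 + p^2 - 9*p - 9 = (p + 3)*(p^2 - 2*p - 3) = (p - 3)*(p + 3)*(p + 1)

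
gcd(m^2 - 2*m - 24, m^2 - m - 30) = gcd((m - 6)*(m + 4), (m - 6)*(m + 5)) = m - 6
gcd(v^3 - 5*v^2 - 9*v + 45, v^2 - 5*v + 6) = v - 3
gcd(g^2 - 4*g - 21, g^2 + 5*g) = 1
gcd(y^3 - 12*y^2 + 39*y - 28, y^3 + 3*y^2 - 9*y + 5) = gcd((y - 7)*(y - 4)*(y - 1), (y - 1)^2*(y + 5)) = y - 1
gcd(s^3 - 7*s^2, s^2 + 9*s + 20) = 1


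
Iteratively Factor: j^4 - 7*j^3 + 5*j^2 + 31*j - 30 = (j - 1)*(j^3 - 6*j^2 - j + 30) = (j - 3)*(j - 1)*(j^2 - 3*j - 10) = (j - 5)*(j - 3)*(j - 1)*(j + 2)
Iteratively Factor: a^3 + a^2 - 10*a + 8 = (a - 1)*(a^2 + 2*a - 8) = (a - 2)*(a - 1)*(a + 4)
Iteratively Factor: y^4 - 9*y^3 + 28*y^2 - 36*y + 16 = (y - 2)*(y^3 - 7*y^2 + 14*y - 8) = (y - 2)*(y - 1)*(y^2 - 6*y + 8) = (y - 4)*(y - 2)*(y - 1)*(y - 2)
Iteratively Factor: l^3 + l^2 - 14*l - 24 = (l + 2)*(l^2 - l - 12) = (l + 2)*(l + 3)*(l - 4)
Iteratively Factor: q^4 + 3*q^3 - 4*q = (q - 1)*(q^3 + 4*q^2 + 4*q) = (q - 1)*(q + 2)*(q^2 + 2*q) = (q - 1)*(q + 2)^2*(q)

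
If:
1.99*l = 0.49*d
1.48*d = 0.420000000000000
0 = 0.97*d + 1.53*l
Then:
No Solution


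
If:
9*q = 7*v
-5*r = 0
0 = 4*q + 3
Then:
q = -3/4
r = 0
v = -27/28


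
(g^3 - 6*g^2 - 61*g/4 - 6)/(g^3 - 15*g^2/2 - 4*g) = (g + 3/2)/g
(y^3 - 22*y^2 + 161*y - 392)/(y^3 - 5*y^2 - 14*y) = (y^2 - 15*y + 56)/(y*(y + 2))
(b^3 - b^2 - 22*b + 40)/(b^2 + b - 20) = b - 2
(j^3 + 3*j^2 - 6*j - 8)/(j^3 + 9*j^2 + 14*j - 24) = (j^2 - j - 2)/(j^2 + 5*j - 6)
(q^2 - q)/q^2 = (q - 1)/q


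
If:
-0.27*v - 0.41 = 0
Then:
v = -1.52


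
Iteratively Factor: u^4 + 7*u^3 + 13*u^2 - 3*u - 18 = (u + 3)*(u^3 + 4*u^2 + u - 6) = (u - 1)*(u + 3)*(u^2 + 5*u + 6) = (u - 1)*(u + 3)^2*(u + 2)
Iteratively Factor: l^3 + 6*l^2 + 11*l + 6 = (l + 2)*(l^2 + 4*l + 3) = (l + 1)*(l + 2)*(l + 3)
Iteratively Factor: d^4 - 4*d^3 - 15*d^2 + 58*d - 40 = (d - 1)*(d^3 - 3*d^2 - 18*d + 40) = (d - 1)*(d + 4)*(d^2 - 7*d + 10) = (d - 5)*(d - 1)*(d + 4)*(d - 2)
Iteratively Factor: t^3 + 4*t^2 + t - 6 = (t + 3)*(t^2 + t - 2) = (t + 2)*(t + 3)*(t - 1)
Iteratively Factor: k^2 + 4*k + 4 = (k + 2)*(k + 2)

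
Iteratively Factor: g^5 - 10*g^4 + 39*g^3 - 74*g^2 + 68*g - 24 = (g - 2)*(g^4 - 8*g^3 + 23*g^2 - 28*g + 12) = (g - 3)*(g - 2)*(g^3 - 5*g^2 + 8*g - 4) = (g - 3)*(g - 2)^2*(g^2 - 3*g + 2) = (g - 3)*(g - 2)^2*(g - 1)*(g - 2)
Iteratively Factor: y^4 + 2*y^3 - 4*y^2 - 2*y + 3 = (y - 1)*(y^3 + 3*y^2 - y - 3) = (y - 1)*(y + 3)*(y^2 - 1) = (y - 1)*(y + 1)*(y + 3)*(y - 1)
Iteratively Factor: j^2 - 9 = (j + 3)*(j - 3)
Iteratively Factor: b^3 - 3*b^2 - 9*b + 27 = (b - 3)*(b^2 - 9) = (b - 3)^2*(b + 3)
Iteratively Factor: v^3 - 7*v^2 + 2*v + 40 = (v - 5)*(v^2 - 2*v - 8) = (v - 5)*(v - 4)*(v + 2)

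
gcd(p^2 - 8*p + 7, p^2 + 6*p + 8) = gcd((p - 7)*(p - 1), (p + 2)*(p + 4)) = 1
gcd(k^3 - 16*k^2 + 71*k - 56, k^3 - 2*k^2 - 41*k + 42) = k^2 - 8*k + 7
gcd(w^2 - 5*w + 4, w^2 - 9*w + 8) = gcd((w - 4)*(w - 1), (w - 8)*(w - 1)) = w - 1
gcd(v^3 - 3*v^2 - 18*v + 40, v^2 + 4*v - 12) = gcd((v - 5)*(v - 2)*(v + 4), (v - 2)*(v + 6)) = v - 2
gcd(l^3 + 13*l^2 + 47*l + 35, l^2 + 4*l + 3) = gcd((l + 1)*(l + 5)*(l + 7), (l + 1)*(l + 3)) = l + 1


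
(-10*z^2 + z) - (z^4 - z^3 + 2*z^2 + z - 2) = -z^4 + z^3 - 12*z^2 + 2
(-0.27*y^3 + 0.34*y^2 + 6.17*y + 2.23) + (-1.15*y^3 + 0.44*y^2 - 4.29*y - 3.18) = -1.42*y^3 + 0.78*y^2 + 1.88*y - 0.95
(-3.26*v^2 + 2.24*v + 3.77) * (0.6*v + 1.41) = -1.956*v^3 - 3.2526*v^2 + 5.4204*v + 5.3157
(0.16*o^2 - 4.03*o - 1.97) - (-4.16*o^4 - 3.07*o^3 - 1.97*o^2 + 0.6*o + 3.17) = 4.16*o^4 + 3.07*o^3 + 2.13*o^2 - 4.63*o - 5.14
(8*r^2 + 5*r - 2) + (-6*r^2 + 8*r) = 2*r^2 + 13*r - 2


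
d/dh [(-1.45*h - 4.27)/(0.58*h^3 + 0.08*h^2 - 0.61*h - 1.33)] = (1.682*h^3 + 7.5458*h^2 + 0.6832*h - 0.6762)/(0.3364*h^6 + 0.0928*h^5 - 0.7012*h^4 - 1.6404*h^3 + 0.1593*h^2 + 1.6226*h + 1.7689)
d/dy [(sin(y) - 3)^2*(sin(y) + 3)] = 3*(sin(y) - 3)*(sin(y) + 1)*cos(y)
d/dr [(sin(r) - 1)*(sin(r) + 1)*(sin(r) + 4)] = (3*sin(r)^2 + 8*sin(r) - 1)*cos(r)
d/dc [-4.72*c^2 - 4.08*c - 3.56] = -9.44*c - 4.08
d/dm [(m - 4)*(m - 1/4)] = 2*m - 17/4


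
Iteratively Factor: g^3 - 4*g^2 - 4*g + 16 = (g + 2)*(g^2 - 6*g + 8) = (g - 4)*(g + 2)*(g - 2)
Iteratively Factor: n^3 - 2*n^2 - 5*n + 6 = (n - 1)*(n^2 - n - 6) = (n - 3)*(n - 1)*(n + 2)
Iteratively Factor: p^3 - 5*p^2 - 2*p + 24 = (p - 3)*(p^2 - 2*p - 8) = (p - 4)*(p - 3)*(p + 2)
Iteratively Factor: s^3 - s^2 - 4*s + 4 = (s + 2)*(s^2 - 3*s + 2) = (s - 2)*(s + 2)*(s - 1)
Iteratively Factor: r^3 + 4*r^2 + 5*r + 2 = (r + 2)*(r^2 + 2*r + 1) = (r + 1)*(r + 2)*(r + 1)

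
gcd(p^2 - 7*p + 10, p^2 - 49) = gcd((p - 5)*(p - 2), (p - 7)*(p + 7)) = 1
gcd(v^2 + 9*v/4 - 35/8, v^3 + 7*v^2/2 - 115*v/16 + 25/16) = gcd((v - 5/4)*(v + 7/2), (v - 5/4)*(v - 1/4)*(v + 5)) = v - 5/4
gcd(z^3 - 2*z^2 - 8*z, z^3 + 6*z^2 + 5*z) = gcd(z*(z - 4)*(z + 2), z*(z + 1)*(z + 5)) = z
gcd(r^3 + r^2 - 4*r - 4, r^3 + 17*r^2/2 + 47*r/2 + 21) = r + 2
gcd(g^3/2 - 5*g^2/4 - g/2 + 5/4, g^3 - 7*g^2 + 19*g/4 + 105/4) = 1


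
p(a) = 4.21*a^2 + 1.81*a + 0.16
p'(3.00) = 27.07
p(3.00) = 43.48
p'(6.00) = 52.33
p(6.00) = 162.58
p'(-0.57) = -2.99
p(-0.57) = 0.50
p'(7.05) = 61.17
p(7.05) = 222.17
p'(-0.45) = -1.98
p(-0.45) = 0.20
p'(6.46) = 56.20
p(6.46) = 187.54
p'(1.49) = 14.36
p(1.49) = 12.20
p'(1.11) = 11.16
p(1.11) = 7.36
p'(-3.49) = -27.58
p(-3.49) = 45.12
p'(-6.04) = -49.05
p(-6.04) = 142.82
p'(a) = 8.42*a + 1.81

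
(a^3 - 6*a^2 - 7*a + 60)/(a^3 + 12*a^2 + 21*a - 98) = (a^3 - 6*a^2 - 7*a + 60)/(a^3 + 12*a^2 + 21*a - 98)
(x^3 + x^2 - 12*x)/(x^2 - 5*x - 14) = x*(-x^2 - x + 12)/(-x^2 + 5*x + 14)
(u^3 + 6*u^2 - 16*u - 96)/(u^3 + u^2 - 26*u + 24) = (u + 4)/(u - 1)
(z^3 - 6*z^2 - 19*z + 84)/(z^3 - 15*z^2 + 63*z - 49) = (z^2 + z - 12)/(z^2 - 8*z + 7)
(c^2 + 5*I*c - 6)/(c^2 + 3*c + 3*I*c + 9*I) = (c + 2*I)/(c + 3)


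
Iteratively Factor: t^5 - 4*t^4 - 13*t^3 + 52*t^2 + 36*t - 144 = (t + 2)*(t^4 - 6*t^3 - t^2 + 54*t - 72) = (t - 4)*(t + 2)*(t^3 - 2*t^2 - 9*t + 18) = (t - 4)*(t - 3)*(t + 2)*(t^2 + t - 6) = (t - 4)*(t - 3)*(t - 2)*(t + 2)*(t + 3)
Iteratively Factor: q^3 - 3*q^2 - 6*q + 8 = (q + 2)*(q^2 - 5*q + 4) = (q - 1)*(q + 2)*(q - 4)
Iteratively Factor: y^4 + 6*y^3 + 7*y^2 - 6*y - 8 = (y + 2)*(y^3 + 4*y^2 - y - 4) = (y + 2)*(y + 4)*(y^2 - 1) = (y - 1)*(y + 2)*(y + 4)*(y + 1)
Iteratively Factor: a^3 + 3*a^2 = (a)*(a^2 + 3*a) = a^2*(a + 3)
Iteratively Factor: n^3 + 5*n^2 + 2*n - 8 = (n + 2)*(n^2 + 3*n - 4) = (n - 1)*(n + 2)*(n + 4)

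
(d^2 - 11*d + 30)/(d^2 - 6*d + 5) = (d - 6)/(d - 1)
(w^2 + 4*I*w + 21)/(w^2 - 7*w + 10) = (w^2 + 4*I*w + 21)/(w^2 - 7*w + 10)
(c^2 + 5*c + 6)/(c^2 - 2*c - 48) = (c^2 + 5*c + 6)/(c^2 - 2*c - 48)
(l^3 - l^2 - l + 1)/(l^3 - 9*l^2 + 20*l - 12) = (l^2 - 1)/(l^2 - 8*l + 12)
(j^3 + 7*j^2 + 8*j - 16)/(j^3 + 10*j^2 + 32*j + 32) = (j - 1)/(j + 2)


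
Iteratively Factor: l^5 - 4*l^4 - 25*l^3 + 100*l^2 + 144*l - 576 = (l - 4)*(l^4 - 25*l^2 + 144) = (l - 4)*(l - 3)*(l^3 + 3*l^2 - 16*l - 48) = (l - 4)^2*(l - 3)*(l^2 + 7*l + 12) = (l - 4)^2*(l - 3)*(l + 4)*(l + 3)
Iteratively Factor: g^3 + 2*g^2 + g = (g + 1)*(g^2 + g) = g*(g + 1)*(g + 1)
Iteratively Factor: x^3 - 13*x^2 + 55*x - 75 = (x - 5)*(x^2 - 8*x + 15) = (x - 5)^2*(x - 3)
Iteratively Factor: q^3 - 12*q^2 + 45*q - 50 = (q - 5)*(q^2 - 7*q + 10) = (q - 5)^2*(q - 2)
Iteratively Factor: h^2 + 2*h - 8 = (h + 4)*(h - 2)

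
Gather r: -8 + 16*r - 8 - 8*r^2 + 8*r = -8*r^2 + 24*r - 16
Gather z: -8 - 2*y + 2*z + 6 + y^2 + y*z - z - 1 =y^2 - 2*y + z*(y + 1) - 3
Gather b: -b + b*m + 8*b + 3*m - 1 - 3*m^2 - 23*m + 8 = b*(m + 7) - 3*m^2 - 20*m + 7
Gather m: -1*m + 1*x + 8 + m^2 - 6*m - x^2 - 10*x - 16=m^2 - 7*m - x^2 - 9*x - 8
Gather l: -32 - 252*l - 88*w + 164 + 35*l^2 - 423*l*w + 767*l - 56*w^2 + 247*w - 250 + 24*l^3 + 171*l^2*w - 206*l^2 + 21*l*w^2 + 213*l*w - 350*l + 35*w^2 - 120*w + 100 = 24*l^3 + l^2*(171*w - 171) + l*(21*w^2 - 210*w + 165) - 21*w^2 + 39*w - 18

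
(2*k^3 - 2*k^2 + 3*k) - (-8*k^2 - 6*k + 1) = 2*k^3 + 6*k^2 + 9*k - 1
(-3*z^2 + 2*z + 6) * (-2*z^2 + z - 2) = 6*z^4 - 7*z^3 - 4*z^2 + 2*z - 12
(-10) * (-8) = 80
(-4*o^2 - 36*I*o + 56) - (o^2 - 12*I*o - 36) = -5*o^2 - 24*I*o + 92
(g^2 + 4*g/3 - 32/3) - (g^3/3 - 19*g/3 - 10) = -g^3/3 + g^2 + 23*g/3 - 2/3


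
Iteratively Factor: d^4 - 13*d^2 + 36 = (d + 2)*(d^3 - 2*d^2 - 9*d + 18) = (d - 2)*(d + 2)*(d^2 - 9) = (d - 3)*(d - 2)*(d + 2)*(d + 3)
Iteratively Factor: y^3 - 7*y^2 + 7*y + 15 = (y + 1)*(y^2 - 8*y + 15) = (y - 5)*(y + 1)*(y - 3)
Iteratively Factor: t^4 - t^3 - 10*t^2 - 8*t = (t - 4)*(t^3 + 3*t^2 + 2*t) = t*(t - 4)*(t^2 + 3*t + 2) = t*(t - 4)*(t + 2)*(t + 1)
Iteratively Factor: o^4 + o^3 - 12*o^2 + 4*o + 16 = (o + 4)*(o^3 - 3*o^2 + 4) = (o + 1)*(o + 4)*(o^2 - 4*o + 4) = (o - 2)*(o + 1)*(o + 4)*(o - 2)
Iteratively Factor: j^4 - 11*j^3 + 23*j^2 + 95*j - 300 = (j - 5)*(j^3 - 6*j^2 - 7*j + 60) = (j - 5)*(j + 3)*(j^2 - 9*j + 20) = (j - 5)^2*(j + 3)*(j - 4)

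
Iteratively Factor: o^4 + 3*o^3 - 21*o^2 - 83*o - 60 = (o + 1)*(o^3 + 2*o^2 - 23*o - 60) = (o + 1)*(o + 4)*(o^2 - 2*o - 15) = (o + 1)*(o + 3)*(o + 4)*(o - 5)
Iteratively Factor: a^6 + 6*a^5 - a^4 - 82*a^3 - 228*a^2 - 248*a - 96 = (a + 1)*(a^5 + 5*a^4 - 6*a^3 - 76*a^2 - 152*a - 96) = (a + 1)*(a + 2)*(a^4 + 3*a^3 - 12*a^2 - 52*a - 48) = (a + 1)*(a + 2)^2*(a^3 + a^2 - 14*a - 24) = (a + 1)*(a + 2)^3*(a^2 - a - 12) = (a + 1)*(a + 2)^3*(a + 3)*(a - 4)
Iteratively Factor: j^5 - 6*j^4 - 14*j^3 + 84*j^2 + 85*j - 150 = (j + 2)*(j^4 - 8*j^3 + 2*j^2 + 80*j - 75) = (j - 1)*(j + 2)*(j^3 - 7*j^2 - 5*j + 75) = (j - 5)*(j - 1)*(j + 2)*(j^2 - 2*j - 15) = (j - 5)^2*(j - 1)*(j + 2)*(j + 3)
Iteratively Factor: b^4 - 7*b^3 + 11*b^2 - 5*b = (b - 1)*(b^3 - 6*b^2 + 5*b) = b*(b - 1)*(b^2 - 6*b + 5) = b*(b - 5)*(b - 1)*(b - 1)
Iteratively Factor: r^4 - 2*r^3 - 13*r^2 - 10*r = (r + 2)*(r^3 - 4*r^2 - 5*r) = (r + 1)*(r + 2)*(r^2 - 5*r) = (r - 5)*(r + 1)*(r + 2)*(r)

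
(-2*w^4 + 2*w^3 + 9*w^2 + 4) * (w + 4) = -2*w^5 - 6*w^4 + 17*w^3 + 36*w^2 + 4*w + 16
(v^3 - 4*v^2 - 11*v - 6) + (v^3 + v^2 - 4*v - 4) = 2*v^3 - 3*v^2 - 15*v - 10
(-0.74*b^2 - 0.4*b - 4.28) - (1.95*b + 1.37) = -0.74*b^2 - 2.35*b - 5.65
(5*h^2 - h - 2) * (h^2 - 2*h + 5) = 5*h^4 - 11*h^3 + 25*h^2 - h - 10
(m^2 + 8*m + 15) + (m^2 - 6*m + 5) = 2*m^2 + 2*m + 20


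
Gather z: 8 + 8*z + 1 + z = 9*z + 9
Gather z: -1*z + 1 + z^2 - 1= z^2 - z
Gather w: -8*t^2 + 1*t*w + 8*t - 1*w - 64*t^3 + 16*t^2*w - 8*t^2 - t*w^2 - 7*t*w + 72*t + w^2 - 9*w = -64*t^3 - 16*t^2 + 80*t + w^2*(1 - t) + w*(16*t^2 - 6*t - 10)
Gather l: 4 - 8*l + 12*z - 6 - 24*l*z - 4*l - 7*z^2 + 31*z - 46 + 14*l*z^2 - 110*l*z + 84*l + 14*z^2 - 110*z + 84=l*(14*z^2 - 134*z + 72) + 7*z^2 - 67*z + 36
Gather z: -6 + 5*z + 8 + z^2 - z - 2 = z^2 + 4*z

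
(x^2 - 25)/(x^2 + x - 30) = (x + 5)/(x + 6)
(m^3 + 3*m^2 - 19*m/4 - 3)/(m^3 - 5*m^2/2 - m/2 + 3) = (m^2 + 9*m/2 + 2)/(m^2 - m - 2)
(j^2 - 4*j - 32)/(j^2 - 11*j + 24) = (j + 4)/(j - 3)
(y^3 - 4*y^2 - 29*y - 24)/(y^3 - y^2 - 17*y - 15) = (y - 8)/(y - 5)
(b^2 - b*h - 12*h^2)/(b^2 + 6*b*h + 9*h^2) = (b - 4*h)/(b + 3*h)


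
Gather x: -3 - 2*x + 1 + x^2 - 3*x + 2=x^2 - 5*x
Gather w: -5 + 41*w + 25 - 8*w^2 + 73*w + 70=-8*w^2 + 114*w + 90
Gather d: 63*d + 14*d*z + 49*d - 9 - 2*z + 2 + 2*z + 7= d*(14*z + 112)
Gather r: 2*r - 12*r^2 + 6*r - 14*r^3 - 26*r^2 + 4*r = -14*r^3 - 38*r^2 + 12*r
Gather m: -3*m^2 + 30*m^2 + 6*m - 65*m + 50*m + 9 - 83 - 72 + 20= 27*m^2 - 9*m - 126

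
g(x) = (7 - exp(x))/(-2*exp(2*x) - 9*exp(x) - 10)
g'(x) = (7 - exp(x))*(4*exp(2*x) + 9*exp(x))/(-2*exp(2*x) - 9*exp(x) - 10)^2 - exp(x)/(-2*exp(2*x) - 9*exp(x) - 10) = (-(exp(x) - 7)*(4*exp(x) + 9) + 2*exp(2*x) + 9*exp(x) + 10)*exp(x)/(2*exp(2*x) + 9*exp(x) + 10)^2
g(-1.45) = -0.55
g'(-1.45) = 0.12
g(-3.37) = -0.68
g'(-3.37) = 0.02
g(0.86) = -0.11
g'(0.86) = 0.17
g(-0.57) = -0.41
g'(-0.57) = 0.20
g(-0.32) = -0.36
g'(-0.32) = 0.22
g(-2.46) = -0.64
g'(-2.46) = 0.06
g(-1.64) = -0.58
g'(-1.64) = 0.11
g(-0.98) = -0.48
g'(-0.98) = 0.17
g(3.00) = 0.01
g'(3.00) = 0.00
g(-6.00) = -0.70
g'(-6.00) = 0.00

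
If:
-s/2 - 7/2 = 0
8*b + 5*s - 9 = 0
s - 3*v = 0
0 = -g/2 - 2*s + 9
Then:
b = 11/2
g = 46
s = -7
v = -7/3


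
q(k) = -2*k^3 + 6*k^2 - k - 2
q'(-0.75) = -13.38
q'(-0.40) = -6.76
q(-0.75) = 2.97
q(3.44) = -15.85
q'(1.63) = 2.62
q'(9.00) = -379.00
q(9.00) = -983.00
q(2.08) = 3.88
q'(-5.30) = -233.14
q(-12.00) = 4330.00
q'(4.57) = -71.47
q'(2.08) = -2.00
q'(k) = -6*k^2 + 12*k - 1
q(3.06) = -6.18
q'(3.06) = -20.46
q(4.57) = -72.15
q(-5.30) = 469.59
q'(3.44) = -30.72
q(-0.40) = -0.51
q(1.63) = 3.65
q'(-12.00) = -1009.00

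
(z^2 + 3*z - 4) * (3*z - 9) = 3*z^3 - 39*z + 36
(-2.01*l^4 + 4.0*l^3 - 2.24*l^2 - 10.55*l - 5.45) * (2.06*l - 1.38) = -4.1406*l^5 + 11.0138*l^4 - 10.1344*l^3 - 18.6418*l^2 + 3.332*l + 7.521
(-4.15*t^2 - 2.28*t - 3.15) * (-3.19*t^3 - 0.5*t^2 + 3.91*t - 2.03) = 13.2385*t^5 + 9.3482*t^4 - 5.038*t^3 + 1.0847*t^2 - 7.6881*t + 6.3945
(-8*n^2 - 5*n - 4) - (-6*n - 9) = -8*n^2 + n + 5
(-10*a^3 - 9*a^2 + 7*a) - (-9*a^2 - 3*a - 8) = -10*a^3 + 10*a + 8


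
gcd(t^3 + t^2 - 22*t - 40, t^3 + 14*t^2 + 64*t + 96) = t + 4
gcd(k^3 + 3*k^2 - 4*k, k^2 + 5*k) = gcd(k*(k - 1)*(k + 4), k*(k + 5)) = k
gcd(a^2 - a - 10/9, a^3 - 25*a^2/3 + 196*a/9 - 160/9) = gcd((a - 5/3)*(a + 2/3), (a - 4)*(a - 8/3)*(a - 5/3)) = a - 5/3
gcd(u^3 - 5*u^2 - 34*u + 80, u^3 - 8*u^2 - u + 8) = u - 8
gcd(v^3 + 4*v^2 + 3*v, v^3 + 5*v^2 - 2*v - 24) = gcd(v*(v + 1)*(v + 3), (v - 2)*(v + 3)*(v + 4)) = v + 3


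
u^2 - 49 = (u - 7)*(u + 7)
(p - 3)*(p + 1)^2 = p^3 - p^2 - 5*p - 3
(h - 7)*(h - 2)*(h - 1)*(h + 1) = h^4 - 9*h^3 + 13*h^2 + 9*h - 14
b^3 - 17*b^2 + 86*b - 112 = (b - 8)*(b - 7)*(b - 2)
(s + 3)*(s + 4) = s^2 + 7*s + 12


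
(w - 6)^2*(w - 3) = w^3 - 15*w^2 + 72*w - 108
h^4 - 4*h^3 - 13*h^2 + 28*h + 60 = (h - 5)*(h - 3)*(h + 2)^2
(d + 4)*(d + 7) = d^2 + 11*d + 28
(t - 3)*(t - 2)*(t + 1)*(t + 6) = t^4 + 2*t^3 - 23*t^2 + 12*t + 36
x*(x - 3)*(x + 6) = x^3 + 3*x^2 - 18*x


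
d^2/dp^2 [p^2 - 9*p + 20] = 2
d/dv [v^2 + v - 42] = 2*v + 1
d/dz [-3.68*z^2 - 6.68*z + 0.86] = -7.36*z - 6.68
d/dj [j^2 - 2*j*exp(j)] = -2*j*exp(j) + 2*j - 2*exp(j)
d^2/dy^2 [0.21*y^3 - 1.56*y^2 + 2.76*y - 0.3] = 1.26*y - 3.12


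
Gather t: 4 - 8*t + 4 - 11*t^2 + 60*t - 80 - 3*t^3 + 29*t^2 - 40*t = -3*t^3 + 18*t^2 + 12*t - 72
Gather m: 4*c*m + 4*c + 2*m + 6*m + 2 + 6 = 4*c + m*(4*c + 8) + 8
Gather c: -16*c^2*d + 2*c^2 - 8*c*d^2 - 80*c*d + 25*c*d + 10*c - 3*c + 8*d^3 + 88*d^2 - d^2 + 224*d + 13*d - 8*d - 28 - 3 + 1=c^2*(2 - 16*d) + c*(-8*d^2 - 55*d + 7) + 8*d^3 + 87*d^2 + 229*d - 30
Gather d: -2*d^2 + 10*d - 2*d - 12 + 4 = -2*d^2 + 8*d - 8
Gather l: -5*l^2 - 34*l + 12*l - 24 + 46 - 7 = -5*l^2 - 22*l + 15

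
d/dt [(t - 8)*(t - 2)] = 2*t - 10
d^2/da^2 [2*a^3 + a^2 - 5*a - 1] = 12*a + 2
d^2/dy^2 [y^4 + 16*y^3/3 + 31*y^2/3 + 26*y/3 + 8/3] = 12*y^2 + 32*y + 62/3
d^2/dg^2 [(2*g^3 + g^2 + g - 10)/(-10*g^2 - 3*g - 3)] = 4*(-14*g^3 + 1518*g^2 + 468*g - 105)/(1000*g^6 + 900*g^5 + 1170*g^4 + 567*g^3 + 351*g^2 + 81*g + 27)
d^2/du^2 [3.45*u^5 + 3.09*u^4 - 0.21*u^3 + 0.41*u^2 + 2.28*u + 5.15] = 69.0*u^3 + 37.08*u^2 - 1.26*u + 0.82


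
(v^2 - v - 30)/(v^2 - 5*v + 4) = (v^2 - v - 30)/(v^2 - 5*v + 4)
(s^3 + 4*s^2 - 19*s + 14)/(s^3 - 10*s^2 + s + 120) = (s^3 + 4*s^2 - 19*s + 14)/(s^3 - 10*s^2 + s + 120)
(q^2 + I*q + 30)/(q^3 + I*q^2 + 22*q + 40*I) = (q + 6*I)/(q^2 + 6*I*q - 8)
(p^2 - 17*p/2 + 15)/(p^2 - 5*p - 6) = (p - 5/2)/(p + 1)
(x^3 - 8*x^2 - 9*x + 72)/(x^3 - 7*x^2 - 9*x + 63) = (x - 8)/(x - 7)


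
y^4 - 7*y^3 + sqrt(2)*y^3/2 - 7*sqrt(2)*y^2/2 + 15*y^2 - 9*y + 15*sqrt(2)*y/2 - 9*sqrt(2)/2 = (y - 3)^2*(y - 1)*(y + sqrt(2)/2)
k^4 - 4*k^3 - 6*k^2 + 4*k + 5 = (k - 5)*(k - 1)*(k + 1)^2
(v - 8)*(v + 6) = v^2 - 2*v - 48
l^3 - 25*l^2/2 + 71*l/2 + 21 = (l - 7)*(l - 6)*(l + 1/2)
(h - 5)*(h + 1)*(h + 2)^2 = h^4 - 17*h^2 - 36*h - 20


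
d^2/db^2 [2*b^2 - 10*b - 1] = 4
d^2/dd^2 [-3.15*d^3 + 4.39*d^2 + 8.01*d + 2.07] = 8.78 - 18.9*d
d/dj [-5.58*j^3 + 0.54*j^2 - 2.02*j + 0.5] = -16.74*j^2 + 1.08*j - 2.02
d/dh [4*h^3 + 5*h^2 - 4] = 2*h*(6*h + 5)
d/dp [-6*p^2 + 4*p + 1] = 4 - 12*p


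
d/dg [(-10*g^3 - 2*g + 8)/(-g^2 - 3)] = 2*(5*g^4 + 44*g^2 + 8*g + 3)/(g^4 + 6*g^2 + 9)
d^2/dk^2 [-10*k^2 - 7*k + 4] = -20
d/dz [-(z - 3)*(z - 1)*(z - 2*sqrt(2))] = -3*z^2 + 4*sqrt(2)*z + 8*z - 8*sqrt(2) - 3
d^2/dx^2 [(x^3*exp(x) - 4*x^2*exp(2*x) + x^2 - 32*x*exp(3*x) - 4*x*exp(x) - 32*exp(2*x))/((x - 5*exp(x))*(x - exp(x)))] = (x^7 - 10*x^6*exp(x) + 2*x^6 - 246*x^5*exp(2*x) - 36*x^5*exp(x) + 2*x^5 + 2078*x^4*exp(3*x) + 396*x^4*exp(2*x) - 136*x^4*exp(x) - 4*x^4 - 5023*x^3*exp(4*x) - 932*x^3*exp(3*x) + 556*x^3*exp(2*x) + 272*x^3*exp(x) + 4*x^3 + 2880*x^2*exp(5*x) - 1350*x^2*exp(4*x) - 592*x^2*exp(3*x) - 1212*x^2*exp(2*x) - 222*x^2*exp(x) - 800*x*exp(6*x) + 5760*x*exp(5*x) + 50*x*exp(4*x) + 1064*x*exp(3*x) + 1272*x*exp(2*x) - 1600*exp(6*x) - 2120*exp(5*x) + 2120*exp(4*x) - 2174*exp(3*x))*exp(x)/(x^6 - 18*x^5*exp(x) + 123*x^4*exp(2*x) - 396*x^3*exp(3*x) + 615*x^2*exp(4*x) - 450*x*exp(5*x) + 125*exp(6*x))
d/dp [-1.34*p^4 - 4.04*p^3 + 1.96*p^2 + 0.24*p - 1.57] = -5.36*p^3 - 12.12*p^2 + 3.92*p + 0.24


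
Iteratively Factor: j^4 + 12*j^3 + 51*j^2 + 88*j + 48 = (j + 3)*(j^3 + 9*j^2 + 24*j + 16) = (j + 3)*(j + 4)*(j^2 + 5*j + 4) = (j + 3)*(j + 4)^2*(j + 1)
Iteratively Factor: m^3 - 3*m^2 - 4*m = (m)*(m^2 - 3*m - 4) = m*(m + 1)*(m - 4)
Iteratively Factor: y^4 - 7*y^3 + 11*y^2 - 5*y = (y - 5)*(y^3 - 2*y^2 + y) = (y - 5)*(y - 1)*(y^2 - y) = (y - 5)*(y - 1)^2*(y)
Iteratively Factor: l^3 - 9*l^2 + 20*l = (l - 5)*(l^2 - 4*l) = l*(l - 5)*(l - 4)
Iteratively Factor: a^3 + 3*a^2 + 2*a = (a)*(a^2 + 3*a + 2) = a*(a + 1)*(a + 2)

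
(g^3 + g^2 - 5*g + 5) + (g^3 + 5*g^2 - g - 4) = 2*g^3 + 6*g^2 - 6*g + 1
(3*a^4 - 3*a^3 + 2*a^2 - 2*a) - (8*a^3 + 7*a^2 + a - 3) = 3*a^4 - 11*a^3 - 5*a^2 - 3*a + 3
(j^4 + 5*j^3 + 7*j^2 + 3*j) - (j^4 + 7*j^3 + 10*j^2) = -2*j^3 - 3*j^2 + 3*j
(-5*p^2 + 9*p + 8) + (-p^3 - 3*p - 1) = -p^3 - 5*p^2 + 6*p + 7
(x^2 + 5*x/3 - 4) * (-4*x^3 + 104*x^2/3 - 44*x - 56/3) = -4*x^5 + 28*x^4 + 268*x^3/9 - 692*x^2/3 + 1304*x/9 + 224/3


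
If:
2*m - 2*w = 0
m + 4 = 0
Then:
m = -4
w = -4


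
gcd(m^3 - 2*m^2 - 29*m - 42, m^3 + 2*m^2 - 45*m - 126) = m^2 - 4*m - 21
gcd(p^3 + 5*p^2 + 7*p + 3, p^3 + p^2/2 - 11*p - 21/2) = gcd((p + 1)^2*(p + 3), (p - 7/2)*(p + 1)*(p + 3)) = p^2 + 4*p + 3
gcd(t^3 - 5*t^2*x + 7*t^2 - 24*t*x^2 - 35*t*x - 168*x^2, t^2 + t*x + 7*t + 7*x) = t + 7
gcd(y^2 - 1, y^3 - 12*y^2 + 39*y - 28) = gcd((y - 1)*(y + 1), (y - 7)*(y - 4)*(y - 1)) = y - 1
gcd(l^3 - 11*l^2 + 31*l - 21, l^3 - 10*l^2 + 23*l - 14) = l^2 - 8*l + 7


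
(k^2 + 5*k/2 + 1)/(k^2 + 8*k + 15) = (k^2 + 5*k/2 + 1)/(k^2 + 8*k + 15)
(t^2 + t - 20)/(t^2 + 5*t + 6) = (t^2 + t - 20)/(t^2 + 5*t + 6)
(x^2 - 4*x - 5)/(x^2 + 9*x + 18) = (x^2 - 4*x - 5)/(x^2 + 9*x + 18)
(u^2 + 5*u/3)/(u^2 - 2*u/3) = (3*u + 5)/(3*u - 2)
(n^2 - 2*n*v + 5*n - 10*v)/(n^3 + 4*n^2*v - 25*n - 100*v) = (n - 2*v)/(n^2 + 4*n*v - 5*n - 20*v)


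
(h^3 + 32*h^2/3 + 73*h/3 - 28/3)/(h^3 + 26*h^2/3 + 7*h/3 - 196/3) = (3*h - 1)/(3*h - 7)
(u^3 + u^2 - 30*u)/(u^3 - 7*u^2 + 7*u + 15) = u*(u + 6)/(u^2 - 2*u - 3)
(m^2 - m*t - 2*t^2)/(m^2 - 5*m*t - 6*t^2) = (-m + 2*t)/(-m + 6*t)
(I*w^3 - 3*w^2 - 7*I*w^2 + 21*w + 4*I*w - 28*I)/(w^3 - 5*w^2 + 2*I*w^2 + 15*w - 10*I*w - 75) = (I*w^3 + w^2*(-3 - 7*I) + w*(21 + 4*I) - 28*I)/(w^3 + w^2*(-5 + 2*I) + w*(15 - 10*I) - 75)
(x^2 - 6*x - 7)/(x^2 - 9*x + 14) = (x + 1)/(x - 2)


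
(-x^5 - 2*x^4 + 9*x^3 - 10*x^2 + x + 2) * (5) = -5*x^5 - 10*x^4 + 45*x^3 - 50*x^2 + 5*x + 10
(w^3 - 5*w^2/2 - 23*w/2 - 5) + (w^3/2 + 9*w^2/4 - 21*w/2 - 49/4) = 3*w^3/2 - w^2/4 - 22*w - 69/4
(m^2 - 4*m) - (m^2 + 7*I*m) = -4*m - 7*I*m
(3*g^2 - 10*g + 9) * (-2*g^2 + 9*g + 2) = -6*g^4 + 47*g^3 - 102*g^2 + 61*g + 18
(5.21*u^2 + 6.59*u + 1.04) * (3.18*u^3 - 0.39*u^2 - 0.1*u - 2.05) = 16.5678*u^5 + 18.9243*u^4 + 0.2161*u^3 - 11.7451*u^2 - 13.6135*u - 2.132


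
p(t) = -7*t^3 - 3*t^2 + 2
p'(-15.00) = -4635.00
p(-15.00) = 22952.00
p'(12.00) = -3096.00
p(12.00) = -12526.00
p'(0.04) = -0.27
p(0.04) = 1.99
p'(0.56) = -9.95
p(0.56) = -0.17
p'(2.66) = -164.55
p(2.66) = -150.97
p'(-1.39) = -32.23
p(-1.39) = 15.00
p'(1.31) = -43.90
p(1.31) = -18.88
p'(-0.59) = -3.77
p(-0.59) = 2.39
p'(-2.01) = -72.78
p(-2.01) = 46.72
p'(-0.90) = -11.61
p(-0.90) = 4.67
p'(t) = -21*t^2 - 6*t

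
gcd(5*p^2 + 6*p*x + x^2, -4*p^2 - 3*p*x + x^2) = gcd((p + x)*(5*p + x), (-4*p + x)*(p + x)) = p + x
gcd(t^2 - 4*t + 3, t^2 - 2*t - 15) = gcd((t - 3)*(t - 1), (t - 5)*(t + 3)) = 1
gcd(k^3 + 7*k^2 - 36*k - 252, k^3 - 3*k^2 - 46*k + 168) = k^2 + k - 42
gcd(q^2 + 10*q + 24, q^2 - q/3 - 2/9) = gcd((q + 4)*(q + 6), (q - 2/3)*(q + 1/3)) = 1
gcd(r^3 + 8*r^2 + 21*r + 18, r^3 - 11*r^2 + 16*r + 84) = r + 2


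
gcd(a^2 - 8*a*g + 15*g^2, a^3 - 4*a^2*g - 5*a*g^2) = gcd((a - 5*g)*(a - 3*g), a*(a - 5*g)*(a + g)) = a - 5*g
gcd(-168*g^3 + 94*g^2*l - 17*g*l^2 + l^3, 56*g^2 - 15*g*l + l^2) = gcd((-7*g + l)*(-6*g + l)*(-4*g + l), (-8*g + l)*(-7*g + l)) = 7*g - l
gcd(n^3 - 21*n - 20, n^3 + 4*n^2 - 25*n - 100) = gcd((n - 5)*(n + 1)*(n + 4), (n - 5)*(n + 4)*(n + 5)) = n^2 - n - 20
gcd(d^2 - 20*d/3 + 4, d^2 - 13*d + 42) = d - 6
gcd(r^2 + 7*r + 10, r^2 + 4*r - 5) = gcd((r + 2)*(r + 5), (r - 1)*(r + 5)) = r + 5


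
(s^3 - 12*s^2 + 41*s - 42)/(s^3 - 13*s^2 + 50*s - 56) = (s - 3)/(s - 4)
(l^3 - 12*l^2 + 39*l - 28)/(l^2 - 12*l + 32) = (l^2 - 8*l + 7)/(l - 8)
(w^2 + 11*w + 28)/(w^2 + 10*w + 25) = (w^2 + 11*w + 28)/(w^2 + 10*w + 25)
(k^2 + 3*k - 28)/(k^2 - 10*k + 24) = (k + 7)/(k - 6)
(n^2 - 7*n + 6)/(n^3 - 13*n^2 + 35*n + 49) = (n^2 - 7*n + 6)/(n^3 - 13*n^2 + 35*n + 49)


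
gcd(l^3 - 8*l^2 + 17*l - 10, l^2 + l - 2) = l - 1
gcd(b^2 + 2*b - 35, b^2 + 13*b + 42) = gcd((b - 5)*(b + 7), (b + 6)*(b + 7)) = b + 7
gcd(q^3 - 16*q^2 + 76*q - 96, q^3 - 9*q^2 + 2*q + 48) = q - 8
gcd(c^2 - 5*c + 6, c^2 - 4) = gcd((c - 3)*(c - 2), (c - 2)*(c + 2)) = c - 2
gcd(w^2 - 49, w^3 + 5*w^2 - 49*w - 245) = w^2 - 49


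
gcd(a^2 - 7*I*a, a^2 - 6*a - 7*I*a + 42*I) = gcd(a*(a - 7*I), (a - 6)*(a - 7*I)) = a - 7*I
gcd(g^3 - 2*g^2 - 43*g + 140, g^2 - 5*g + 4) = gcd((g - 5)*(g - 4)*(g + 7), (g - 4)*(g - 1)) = g - 4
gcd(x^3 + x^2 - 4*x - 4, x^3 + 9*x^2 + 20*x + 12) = x^2 + 3*x + 2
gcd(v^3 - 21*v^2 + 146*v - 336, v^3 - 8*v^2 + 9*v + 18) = v - 6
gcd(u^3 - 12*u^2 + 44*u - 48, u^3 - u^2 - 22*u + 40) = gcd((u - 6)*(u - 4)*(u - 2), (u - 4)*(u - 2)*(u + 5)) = u^2 - 6*u + 8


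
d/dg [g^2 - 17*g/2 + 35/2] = 2*g - 17/2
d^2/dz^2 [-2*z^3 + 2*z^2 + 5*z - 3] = 4 - 12*z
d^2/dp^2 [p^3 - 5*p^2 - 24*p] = 6*p - 10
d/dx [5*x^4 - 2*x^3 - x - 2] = 20*x^3 - 6*x^2 - 1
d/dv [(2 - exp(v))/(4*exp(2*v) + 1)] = (8*(exp(v) - 2)*exp(v) - 4*exp(2*v) - 1)*exp(v)/(4*exp(2*v) + 1)^2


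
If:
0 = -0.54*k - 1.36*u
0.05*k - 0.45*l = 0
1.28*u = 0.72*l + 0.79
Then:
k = -1.34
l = -0.15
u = 0.53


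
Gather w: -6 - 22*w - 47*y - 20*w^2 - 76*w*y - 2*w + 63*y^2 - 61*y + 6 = -20*w^2 + w*(-76*y - 24) + 63*y^2 - 108*y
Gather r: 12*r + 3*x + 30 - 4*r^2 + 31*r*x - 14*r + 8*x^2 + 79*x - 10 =-4*r^2 + r*(31*x - 2) + 8*x^2 + 82*x + 20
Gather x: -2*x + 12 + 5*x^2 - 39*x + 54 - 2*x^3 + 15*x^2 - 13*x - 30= -2*x^3 + 20*x^2 - 54*x + 36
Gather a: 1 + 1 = 2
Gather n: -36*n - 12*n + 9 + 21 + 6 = 36 - 48*n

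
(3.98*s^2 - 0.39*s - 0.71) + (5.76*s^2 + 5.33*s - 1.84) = 9.74*s^2 + 4.94*s - 2.55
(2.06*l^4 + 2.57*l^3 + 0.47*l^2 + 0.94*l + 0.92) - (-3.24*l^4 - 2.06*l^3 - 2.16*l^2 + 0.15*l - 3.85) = 5.3*l^4 + 4.63*l^3 + 2.63*l^2 + 0.79*l + 4.77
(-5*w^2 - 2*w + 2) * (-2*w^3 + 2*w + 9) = 10*w^5 + 4*w^4 - 14*w^3 - 49*w^2 - 14*w + 18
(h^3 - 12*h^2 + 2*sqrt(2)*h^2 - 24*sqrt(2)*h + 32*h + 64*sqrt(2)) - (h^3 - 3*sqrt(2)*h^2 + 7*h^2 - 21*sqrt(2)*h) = -19*h^2 + 5*sqrt(2)*h^2 - 3*sqrt(2)*h + 32*h + 64*sqrt(2)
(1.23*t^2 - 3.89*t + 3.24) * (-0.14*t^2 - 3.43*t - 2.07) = -0.1722*t^4 - 3.6743*t^3 + 10.343*t^2 - 3.0609*t - 6.7068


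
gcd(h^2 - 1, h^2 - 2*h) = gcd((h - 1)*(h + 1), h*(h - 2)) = 1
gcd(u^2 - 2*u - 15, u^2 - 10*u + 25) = u - 5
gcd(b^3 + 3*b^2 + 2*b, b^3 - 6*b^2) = b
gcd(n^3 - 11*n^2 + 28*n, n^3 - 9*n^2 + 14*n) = n^2 - 7*n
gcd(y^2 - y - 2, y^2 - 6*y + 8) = y - 2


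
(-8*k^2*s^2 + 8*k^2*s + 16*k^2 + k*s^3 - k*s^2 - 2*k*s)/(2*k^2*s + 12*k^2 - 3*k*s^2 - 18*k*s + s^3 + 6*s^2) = k*(-8*k*s^2 + 8*k*s + 16*k + s^3 - s^2 - 2*s)/(2*k^2*s + 12*k^2 - 3*k*s^2 - 18*k*s + s^3 + 6*s^2)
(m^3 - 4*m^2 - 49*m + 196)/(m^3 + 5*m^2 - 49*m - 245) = (m - 4)/(m + 5)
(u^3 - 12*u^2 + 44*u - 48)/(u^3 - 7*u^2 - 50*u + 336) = (u^2 - 6*u + 8)/(u^2 - u - 56)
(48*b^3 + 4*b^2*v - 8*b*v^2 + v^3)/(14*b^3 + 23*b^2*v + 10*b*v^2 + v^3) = (24*b^2 - 10*b*v + v^2)/(7*b^2 + 8*b*v + v^2)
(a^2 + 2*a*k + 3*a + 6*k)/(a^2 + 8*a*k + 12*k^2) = (a + 3)/(a + 6*k)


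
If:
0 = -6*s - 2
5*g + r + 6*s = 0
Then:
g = 2/5 - r/5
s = -1/3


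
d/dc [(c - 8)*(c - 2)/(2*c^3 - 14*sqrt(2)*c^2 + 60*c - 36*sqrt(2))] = (-(c - 8)*(c - 2)*(3*c^2 - 14*sqrt(2)*c + 30)/2 + (c - 5)*(c^3 - 7*sqrt(2)*c^2 + 30*c - 18*sqrt(2)))/(c^3 - 7*sqrt(2)*c^2 + 30*c - 18*sqrt(2))^2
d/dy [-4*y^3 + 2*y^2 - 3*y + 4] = -12*y^2 + 4*y - 3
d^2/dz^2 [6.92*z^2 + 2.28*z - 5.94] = 13.8400000000000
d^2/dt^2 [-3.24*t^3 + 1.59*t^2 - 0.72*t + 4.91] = 3.18 - 19.44*t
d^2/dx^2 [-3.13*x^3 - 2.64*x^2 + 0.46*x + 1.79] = -18.78*x - 5.28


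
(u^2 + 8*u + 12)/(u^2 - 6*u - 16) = (u + 6)/(u - 8)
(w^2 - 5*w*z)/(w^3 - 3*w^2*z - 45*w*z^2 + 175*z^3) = w/(w^2 + 2*w*z - 35*z^2)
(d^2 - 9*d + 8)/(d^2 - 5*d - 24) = (d - 1)/(d + 3)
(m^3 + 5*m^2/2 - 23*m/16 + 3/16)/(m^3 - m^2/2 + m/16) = (m + 3)/m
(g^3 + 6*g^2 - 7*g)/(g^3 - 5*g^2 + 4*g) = (g + 7)/(g - 4)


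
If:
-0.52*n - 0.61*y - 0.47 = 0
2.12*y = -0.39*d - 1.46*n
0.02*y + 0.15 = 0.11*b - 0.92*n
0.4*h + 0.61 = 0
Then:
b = -9.62937062937063*y - 6.1958041958042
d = 3.3836291913215 - 1.04437869822485*y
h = -1.52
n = -1.17307692307692*y - 0.903846153846154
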